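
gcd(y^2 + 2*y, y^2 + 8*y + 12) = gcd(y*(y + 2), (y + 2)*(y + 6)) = y + 2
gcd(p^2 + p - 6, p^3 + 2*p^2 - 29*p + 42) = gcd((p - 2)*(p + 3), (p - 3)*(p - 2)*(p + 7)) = p - 2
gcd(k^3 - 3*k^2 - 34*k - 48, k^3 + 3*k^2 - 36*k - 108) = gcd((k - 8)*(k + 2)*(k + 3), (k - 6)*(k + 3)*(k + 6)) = k + 3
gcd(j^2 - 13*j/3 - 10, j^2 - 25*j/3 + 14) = j - 6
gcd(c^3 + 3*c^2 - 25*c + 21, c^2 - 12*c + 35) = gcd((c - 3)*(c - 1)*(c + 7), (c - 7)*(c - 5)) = 1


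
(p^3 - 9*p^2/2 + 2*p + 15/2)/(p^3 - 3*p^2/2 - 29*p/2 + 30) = (p + 1)/(p + 4)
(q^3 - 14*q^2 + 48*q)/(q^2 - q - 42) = q*(-q^2 + 14*q - 48)/(-q^2 + q + 42)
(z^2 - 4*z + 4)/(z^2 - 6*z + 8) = (z - 2)/(z - 4)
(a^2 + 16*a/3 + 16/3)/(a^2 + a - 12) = (a + 4/3)/(a - 3)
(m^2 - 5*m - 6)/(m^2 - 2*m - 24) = (m + 1)/(m + 4)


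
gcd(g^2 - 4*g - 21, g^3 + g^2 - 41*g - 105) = g^2 - 4*g - 21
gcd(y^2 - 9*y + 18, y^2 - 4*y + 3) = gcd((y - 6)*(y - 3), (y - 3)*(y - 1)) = y - 3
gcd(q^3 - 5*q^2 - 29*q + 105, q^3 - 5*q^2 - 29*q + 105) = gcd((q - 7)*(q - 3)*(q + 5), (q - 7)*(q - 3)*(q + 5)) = q^3 - 5*q^2 - 29*q + 105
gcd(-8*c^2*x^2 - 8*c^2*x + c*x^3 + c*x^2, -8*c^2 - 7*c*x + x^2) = -8*c + x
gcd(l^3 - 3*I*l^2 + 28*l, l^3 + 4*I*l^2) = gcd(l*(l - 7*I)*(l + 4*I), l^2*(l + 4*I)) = l^2 + 4*I*l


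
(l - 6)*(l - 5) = l^2 - 11*l + 30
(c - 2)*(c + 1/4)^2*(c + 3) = c^4 + 3*c^3/2 - 87*c^2/16 - 47*c/16 - 3/8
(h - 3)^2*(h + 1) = h^3 - 5*h^2 + 3*h + 9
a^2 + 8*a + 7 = (a + 1)*(a + 7)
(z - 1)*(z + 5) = z^2 + 4*z - 5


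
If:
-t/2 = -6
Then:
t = 12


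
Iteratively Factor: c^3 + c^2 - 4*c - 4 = (c + 1)*(c^2 - 4) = (c + 1)*(c + 2)*(c - 2)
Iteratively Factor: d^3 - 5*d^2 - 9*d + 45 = (d + 3)*(d^2 - 8*d + 15) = (d - 5)*(d + 3)*(d - 3)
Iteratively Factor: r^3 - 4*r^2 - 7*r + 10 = (r + 2)*(r^2 - 6*r + 5) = (r - 1)*(r + 2)*(r - 5)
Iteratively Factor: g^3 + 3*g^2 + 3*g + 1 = (g + 1)*(g^2 + 2*g + 1) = (g + 1)^2*(g + 1)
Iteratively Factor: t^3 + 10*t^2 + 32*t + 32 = (t + 4)*(t^2 + 6*t + 8) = (t + 4)^2*(t + 2)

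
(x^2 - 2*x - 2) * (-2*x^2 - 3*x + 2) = -2*x^4 + x^3 + 12*x^2 + 2*x - 4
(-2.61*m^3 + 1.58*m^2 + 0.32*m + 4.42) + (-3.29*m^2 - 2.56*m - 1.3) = -2.61*m^3 - 1.71*m^2 - 2.24*m + 3.12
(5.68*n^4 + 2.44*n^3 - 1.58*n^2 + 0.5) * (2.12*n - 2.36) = 12.0416*n^5 - 8.232*n^4 - 9.108*n^3 + 3.7288*n^2 + 1.06*n - 1.18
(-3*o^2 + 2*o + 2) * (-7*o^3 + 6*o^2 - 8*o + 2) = 21*o^5 - 32*o^4 + 22*o^3 - 10*o^2 - 12*o + 4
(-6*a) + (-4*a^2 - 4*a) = -4*a^2 - 10*a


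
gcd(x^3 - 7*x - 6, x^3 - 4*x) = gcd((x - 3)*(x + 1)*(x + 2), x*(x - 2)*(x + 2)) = x + 2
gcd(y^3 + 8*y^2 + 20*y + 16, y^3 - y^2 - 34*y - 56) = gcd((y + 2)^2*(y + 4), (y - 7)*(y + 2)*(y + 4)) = y^2 + 6*y + 8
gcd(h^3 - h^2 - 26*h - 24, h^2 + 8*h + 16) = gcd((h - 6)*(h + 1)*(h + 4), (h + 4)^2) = h + 4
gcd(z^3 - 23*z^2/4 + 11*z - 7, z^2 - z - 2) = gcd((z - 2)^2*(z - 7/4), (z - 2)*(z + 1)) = z - 2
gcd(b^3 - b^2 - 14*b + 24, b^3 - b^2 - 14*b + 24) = b^3 - b^2 - 14*b + 24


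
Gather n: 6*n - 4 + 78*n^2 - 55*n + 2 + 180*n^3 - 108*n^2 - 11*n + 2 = 180*n^3 - 30*n^2 - 60*n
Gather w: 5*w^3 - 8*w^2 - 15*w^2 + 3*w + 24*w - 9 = 5*w^3 - 23*w^2 + 27*w - 9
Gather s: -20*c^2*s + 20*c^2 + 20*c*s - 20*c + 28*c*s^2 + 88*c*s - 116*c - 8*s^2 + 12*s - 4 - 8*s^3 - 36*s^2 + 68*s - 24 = 20*c^2 - 136*c - 8*s^3 + s^2*(28*c - 44) + s*(-20*c^2 + 108*c + 80) - 28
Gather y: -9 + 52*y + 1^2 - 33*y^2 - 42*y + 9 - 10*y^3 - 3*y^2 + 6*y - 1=-10*y^3 - 36*y^2 + 16*y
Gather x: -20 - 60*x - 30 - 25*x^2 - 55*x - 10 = -25*x^2 - 115*x - 60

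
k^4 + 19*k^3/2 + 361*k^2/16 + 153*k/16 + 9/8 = (k + 1/4)^2*(k + 3)*(k + 6)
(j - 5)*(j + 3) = j^2 - 2*j - 15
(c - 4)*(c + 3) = c^2 - c - 12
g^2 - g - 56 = (g - 8)*(g + 7)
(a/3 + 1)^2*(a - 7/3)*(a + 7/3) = a^4/9 + 2*a^3/3 + 32*a^2/81 - 98*a/27 - 49/9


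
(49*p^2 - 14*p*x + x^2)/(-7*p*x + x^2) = (-7*p + x)/x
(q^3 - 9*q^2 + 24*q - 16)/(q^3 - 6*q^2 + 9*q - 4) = (q - 4)/(q - 1)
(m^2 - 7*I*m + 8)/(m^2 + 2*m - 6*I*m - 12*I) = (m^2 - 7*I*m + 8)/(m^2 + m*(2 - 6*I) - 12*I)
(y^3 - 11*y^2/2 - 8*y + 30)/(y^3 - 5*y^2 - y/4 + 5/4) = 2*(2*y^3 - 11*y^2 - 16*y + 60)/(4*y^3 - 20*y^2 - y + 5)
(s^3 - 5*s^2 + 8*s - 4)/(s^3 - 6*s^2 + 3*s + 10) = (s^2 - 3*s + 2)/(s^2 - 4*s - 5)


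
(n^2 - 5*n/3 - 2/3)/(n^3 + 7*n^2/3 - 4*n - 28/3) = (3*n + 1)/(3*n^2 + 13*n + 14)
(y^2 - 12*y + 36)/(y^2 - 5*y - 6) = (y - 6)/(y + 1)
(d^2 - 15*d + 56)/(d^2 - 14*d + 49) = (d - 8)/(d - 7)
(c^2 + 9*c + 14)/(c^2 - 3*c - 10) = (c + 7)/(c - 5)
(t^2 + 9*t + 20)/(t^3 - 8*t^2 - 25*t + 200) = (t + 4)/(t^2 - 13*t + 40)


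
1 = 1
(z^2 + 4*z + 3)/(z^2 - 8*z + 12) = (z^2 + 4*z + 3)/(z^2 - 8*z + 12)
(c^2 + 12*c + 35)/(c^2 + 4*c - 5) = (c + 7)/(c - 1)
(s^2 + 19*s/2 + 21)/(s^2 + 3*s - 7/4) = 2*(s + 6)/(2*s - 1)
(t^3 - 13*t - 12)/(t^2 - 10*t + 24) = (t^2 + 4*t + 3)/(t - 6)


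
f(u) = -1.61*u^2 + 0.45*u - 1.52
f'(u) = 0.45 - 3.22*u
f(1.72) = -5.51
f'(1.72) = -5.09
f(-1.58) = -6.25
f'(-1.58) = 5.54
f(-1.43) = -5.46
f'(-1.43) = 5.05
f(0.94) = -2.52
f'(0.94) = -2.58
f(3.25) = -17.06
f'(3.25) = -10.02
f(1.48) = -4.38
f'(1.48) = -4.32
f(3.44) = -19.02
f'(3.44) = -10.63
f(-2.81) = -15.50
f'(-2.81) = 9.50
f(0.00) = -1.52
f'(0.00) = 0.45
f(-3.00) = -17.36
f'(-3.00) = 10.11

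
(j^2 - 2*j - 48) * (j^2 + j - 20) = j^4 - j^3 - 70*j^2 - 8*j + 960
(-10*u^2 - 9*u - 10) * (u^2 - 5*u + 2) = -10*u^4 + 41*u^3 + 15*u^2 + 32*u - 20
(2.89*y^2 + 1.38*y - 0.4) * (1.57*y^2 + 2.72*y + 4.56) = 4.5373*y^4 + 10.0274*y^3 + 16.304*y^2 + 5.2048*y - 1.824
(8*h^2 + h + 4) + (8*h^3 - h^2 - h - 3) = 8*h^3 + 7*h^2 + 1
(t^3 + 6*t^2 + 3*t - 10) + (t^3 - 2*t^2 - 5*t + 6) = 2*t^3 + 4*t^2 - 2*t - 4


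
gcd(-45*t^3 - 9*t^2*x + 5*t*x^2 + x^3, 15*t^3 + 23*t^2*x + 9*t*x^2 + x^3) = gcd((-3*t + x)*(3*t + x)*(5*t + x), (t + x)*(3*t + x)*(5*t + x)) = 15*t^2 + 8*t*x + x^2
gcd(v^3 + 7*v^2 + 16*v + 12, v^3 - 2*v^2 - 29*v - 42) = v^2 + 5*v + 6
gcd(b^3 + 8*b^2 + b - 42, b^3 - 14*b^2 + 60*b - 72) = b - 2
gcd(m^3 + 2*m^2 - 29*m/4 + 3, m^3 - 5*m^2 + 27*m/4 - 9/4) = m^2 - 2*m + 3/4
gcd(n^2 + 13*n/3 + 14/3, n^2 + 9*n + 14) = n + 2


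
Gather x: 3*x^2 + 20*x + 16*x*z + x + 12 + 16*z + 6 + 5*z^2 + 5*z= 3*x^2 + x*(16*z + 21) + 5*z^2 + 21*z + 18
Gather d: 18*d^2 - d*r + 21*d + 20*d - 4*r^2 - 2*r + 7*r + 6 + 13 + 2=18*d^2 + d*(41 - r) - 4*r^2 + 5*r + 21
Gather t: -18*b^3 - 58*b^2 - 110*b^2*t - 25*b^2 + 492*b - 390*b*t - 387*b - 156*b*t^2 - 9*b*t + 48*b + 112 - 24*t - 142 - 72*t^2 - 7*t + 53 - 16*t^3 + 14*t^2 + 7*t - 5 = -18*b^3 - 83*b^2 + 153*b - 16*t^3 + t^2*(-156*b - 58) + t*(-110*b^2 - 399*b - 24) + 18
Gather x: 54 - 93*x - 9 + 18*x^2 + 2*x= 18*x^2 - 91*x + 45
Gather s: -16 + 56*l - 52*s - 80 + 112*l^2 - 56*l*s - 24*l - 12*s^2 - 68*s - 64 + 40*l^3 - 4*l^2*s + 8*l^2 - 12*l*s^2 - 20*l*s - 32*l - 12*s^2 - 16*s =40*l^3 + 120*l^2 + s^2*(-12*l - 24) + s*(-4*l^2 - 76*l - 136) - 160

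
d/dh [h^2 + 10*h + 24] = 2*h + 10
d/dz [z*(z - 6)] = 2*z - 6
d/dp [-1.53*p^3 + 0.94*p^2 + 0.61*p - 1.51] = -4.59*p^2 + 1.88*p + 0.61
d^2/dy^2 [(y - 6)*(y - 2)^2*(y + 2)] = 12*y^2 - 48*y + 16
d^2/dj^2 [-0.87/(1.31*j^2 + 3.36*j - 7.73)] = (2.986014*j^2 + 7.658784*j - 0.87*(2.62*j + 3.36)*(5.24*j + 6.72) - 17.619762)/(1.31*j^2 + 3.36*j - 7.73)^3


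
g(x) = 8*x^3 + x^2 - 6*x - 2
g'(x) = 24*x^2 + 2*x - 6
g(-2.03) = -52.62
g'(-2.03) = 88.84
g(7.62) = 3549.95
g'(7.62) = 1402.79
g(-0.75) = -0.31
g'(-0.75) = 6.00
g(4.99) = 986.97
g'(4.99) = 601.58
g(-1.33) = -11.07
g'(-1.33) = 33.79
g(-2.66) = -129.53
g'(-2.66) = 158.49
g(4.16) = 566.28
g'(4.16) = 417.65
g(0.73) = -2.73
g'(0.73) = 8.25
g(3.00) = 205.00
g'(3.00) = 216.00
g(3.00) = 205.00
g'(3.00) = 216.00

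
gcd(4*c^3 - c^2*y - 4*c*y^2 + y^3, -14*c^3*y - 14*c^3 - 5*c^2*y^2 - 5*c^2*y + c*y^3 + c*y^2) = 1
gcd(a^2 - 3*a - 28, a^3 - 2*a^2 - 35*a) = a - 7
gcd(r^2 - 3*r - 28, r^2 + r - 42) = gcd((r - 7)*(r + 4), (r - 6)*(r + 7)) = 1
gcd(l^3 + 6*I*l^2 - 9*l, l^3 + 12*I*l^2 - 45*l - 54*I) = l^2 + 6*I*l - 9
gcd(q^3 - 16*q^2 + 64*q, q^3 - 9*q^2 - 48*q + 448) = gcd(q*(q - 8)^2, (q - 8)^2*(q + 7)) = q^2 - 16*q + 64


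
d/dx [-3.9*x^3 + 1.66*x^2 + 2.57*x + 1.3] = -11.7*x^2 + 3.32*x + 2.57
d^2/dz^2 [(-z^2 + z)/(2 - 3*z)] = -4/(27*z^3 - 54*z^2 + 36*z - 8)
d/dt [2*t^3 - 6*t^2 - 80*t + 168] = 6*t^2 - 12*t - 80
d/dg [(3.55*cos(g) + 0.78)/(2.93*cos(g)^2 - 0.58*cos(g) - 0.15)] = (10.4015*cos(g)^2 + 4.5708*cos(g) + 0.0801)*sin(g)/(8.5849*cos(g)^4 - 3.3988*cos(g)^3 - 0.5426*cos(g)^2 + 0.174*cos(g) + 0.0225)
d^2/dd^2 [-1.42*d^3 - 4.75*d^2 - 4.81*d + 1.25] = -8.52*d - 9.5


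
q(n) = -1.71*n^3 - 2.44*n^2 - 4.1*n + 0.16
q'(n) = -5.13*n^2 - 4.88*n - 4.1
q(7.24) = -806.37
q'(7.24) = -308.33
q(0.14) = -0.47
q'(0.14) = -4.88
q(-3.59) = 62.55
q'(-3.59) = -52.70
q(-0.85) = 2.93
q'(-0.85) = -3.66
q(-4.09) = 93.11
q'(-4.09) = -69.96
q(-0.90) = 3.12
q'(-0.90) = -3.86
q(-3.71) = 69.11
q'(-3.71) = -56.61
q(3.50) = -117.40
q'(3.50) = -84.02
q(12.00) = -3355.28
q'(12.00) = -801.38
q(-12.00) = 2652.88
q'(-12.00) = -684.26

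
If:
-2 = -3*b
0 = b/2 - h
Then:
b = 2/3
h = 1/3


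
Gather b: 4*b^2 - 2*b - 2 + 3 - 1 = 4*b^2 - 2*b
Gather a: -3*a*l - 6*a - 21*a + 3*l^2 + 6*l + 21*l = a*(-3*l - 27) + 3*l^2 + 27*l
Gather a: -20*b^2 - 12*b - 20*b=-20*b^2 - 32*b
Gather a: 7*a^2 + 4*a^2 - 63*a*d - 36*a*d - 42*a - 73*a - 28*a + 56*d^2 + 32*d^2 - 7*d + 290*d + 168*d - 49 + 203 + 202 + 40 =11*a^2 + a*(-99*d - 143) + 88*d^2 + 451*d + 396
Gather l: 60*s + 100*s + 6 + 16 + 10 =160*s + 32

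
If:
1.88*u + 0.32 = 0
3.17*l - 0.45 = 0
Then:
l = 0.14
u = -0.17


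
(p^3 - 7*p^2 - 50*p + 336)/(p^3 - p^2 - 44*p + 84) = (p - 8)/(p - 2)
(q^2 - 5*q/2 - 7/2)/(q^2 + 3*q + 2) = (q - 7/2)/(q + 2)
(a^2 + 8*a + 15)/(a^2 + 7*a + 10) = (a + 3)/(a + 2)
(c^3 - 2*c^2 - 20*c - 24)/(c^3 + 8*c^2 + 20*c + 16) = (c - 6)/(c + 4)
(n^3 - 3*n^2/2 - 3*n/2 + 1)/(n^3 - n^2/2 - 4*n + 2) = (n + 1)/(n + 2)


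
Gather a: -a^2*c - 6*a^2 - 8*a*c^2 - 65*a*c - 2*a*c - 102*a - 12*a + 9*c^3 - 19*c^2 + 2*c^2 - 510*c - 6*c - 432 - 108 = a^2*(-c - 6) + a*(-8*c^2 - 67*c - 114) + 9*c^3 - 17*c^2 - 516*c - 540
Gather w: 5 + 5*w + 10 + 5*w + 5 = 10*w + 20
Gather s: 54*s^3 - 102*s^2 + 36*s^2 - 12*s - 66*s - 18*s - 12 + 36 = 54*s^3 - 66*s^2 - 96*s + 24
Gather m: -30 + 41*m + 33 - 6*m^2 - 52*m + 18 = -6*m^2 - 11*m + 21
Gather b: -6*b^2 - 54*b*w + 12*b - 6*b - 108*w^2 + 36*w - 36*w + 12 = -6*b^2 + b*(6 - 54*w) - 108*w^2 + 12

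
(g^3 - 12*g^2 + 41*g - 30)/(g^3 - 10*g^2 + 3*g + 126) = (g^2 - 6*g + 5)/(g^2 - 4*g - 21)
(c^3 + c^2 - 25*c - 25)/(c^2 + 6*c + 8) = (c^3 + c^2 - 25*c - 25)/(c^2 + 6*c + 8)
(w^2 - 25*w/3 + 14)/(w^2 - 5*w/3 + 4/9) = 3*(3*w^2 - 25*w + 42)/(9*w^2 - 15*w + 4)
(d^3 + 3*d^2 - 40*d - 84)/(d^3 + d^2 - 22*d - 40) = (d^2 + d - 42)/(d^2 - d - 20)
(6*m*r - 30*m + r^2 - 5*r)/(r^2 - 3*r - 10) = (6*m + r)/(r + 2)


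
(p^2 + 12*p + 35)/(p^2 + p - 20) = (p + 7)/(p - 4)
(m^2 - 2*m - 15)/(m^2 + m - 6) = (m - 5)/(m - 2)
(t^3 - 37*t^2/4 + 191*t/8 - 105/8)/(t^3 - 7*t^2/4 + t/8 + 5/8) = (8*t^3 - 74*t^2 + 191*t - 105)/(8*t^3 - 14*t^2 + t + 5)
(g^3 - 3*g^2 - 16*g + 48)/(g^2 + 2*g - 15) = (g^2 - 16)/(g + 5)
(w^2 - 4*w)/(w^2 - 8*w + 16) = w/(w - 4)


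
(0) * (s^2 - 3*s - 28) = 0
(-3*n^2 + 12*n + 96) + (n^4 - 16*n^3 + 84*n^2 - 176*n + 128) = n^4 - 16*n^3 + 81*n^2 - 164*n + 224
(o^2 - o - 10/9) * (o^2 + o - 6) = o^4 - 73*o^2/9 + 44*o/9 + 20/3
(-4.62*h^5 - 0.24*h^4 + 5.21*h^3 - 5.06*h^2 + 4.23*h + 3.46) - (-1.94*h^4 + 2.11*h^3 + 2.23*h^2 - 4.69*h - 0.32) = -4.62*h^5 + 1.7*h^4 + 3.1*h^3 - 7.29*h^2 + 8.92*h + 3.78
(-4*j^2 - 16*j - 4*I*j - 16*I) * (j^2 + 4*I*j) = -4*j^4 - 16*j^3 - 20*I*j^3 + 16*j^2 - 80*I*j^2 + 64*j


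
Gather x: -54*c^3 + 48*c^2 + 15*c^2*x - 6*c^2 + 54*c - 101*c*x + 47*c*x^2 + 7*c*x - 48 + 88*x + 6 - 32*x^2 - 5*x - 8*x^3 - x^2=-54*c^3 + 42*c^2 + 54*c - 8*x^3 + x^2*(47*c - 33) + x*(15*c^2 - 94*c + 83) - 42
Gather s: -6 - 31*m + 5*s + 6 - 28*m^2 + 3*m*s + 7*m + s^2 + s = -28*m^2 - 24*m + s^2 + s*(3*m + 6)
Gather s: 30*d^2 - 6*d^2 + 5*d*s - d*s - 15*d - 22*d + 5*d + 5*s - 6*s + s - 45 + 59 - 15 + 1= 24*d^2 + 4*d*s - 32*d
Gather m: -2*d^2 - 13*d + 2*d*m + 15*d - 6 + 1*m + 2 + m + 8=-2*d^2 + 2*d + m*(2*d + 2) + 4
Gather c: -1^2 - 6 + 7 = 0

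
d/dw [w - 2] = 1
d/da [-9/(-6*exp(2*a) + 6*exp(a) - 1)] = (54 - 108*exp(a))*exp(a)/(6*exp(2*a) - 6*exp(a) + 1)^2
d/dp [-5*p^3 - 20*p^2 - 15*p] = -15*p^2 - 40*p - 15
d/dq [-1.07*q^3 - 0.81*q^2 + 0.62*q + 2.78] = -3.21*q^2 - 1.62*q + 0.62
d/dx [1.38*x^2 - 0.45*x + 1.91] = 2.76*x - 0.45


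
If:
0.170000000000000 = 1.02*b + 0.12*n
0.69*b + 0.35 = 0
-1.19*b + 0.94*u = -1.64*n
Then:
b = -0.51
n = 5.73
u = -10.64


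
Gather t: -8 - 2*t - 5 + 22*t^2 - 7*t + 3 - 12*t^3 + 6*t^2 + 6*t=-12*t^3 + 28*t^2 - 3*t - 10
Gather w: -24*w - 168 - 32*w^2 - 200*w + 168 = -32*w^2 - 224*w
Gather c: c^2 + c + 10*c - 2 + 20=c^2 + 11*c + 18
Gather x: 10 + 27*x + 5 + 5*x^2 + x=5*x^2 + 28*x + 15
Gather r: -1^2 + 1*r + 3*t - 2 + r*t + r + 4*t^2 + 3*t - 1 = r*(t + 2) + 4*t^2 + 6*t - 4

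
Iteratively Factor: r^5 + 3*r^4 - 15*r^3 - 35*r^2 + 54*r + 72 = (r - 3)*(r^4 + 6*r^3 + 3*r^2 - 26*r - 24) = (r - 3)*(r + 4)*(r^3 + 2*r^2 - 5*r - 6) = (r - 3)*(r + 1)*(r + 4)*(r^2 + r - 6) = (r - 3)*(r - 2)*(r + 1)*(r + 4)*(r + 3)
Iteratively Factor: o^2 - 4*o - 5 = (o + 1)*(o - 5)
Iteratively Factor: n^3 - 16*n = (n + 4)*(n^2 - 4*n) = (n - 4)*(n + 4)*(n)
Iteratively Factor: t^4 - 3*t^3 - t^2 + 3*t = (t)*(t^3 - 3*t^2 - t + 3) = t*(t - 3)*(t^2 - 1) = t*(t - 3)*(t - 1)*(t + 1)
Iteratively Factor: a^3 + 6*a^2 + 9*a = (a)*(a^2 + 6*a + 9) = a*(a + 3)*(a + 3)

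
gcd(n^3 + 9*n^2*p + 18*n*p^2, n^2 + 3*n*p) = n^2 + 3*n*p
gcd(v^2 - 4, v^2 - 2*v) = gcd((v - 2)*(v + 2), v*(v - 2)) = v - 2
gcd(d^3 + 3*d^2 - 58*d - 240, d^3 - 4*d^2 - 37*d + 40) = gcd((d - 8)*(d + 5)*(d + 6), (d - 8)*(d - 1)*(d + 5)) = d^2 - 3*d - 40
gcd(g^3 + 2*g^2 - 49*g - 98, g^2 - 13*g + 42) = g - 7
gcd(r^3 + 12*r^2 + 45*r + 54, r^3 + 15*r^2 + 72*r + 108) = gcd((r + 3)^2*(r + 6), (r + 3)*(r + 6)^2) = r^2 + 9*r + 18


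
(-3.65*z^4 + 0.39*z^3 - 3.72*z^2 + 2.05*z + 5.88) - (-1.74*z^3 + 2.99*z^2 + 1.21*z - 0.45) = -3.65*z^4 + 2.13*z^3 - 6.71*z^2 + 0.84*z + 6.33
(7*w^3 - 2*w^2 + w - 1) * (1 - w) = -7*w^4 + 9*w^3 - 3*w^2 + 2*w - 1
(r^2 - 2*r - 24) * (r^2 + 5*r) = r^4 + 3*r^3 - 34*r^2 - 120*r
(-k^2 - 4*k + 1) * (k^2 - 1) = -k^4 - 4*k^3 + 2*k^2 + 4*k - 1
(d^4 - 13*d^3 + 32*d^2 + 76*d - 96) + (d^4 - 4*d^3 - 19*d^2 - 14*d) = 2*d^4 - 17*d^3 + 13*d^2 + 62*d - 96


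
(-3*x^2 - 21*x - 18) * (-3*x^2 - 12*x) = 9*x^4 + 99*x^3 + 306*x^2 + 216*x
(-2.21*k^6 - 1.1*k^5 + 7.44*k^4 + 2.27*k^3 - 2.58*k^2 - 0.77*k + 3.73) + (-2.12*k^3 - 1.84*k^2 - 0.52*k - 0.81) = -2.21*k^6 - 1.1*k^5 + 7.44*k^4 + 0.15*k^3 - 4.42*k^2 - 1.29*k + 2.92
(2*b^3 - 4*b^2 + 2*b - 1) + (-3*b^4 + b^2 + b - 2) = -3*b^4 + 2*b^3 - 3*b^2 + 3*b - 3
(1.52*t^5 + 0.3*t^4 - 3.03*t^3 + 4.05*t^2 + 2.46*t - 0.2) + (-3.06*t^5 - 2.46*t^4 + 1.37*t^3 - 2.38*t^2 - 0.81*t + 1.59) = -1.54*t^5 - 2.16*t^4 - 1.66*t^3 + 1.67*t^2 + 1.65*t + 1.39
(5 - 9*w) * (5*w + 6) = -45*w^2 - 29*w + 30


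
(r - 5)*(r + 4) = r^2 - r - 20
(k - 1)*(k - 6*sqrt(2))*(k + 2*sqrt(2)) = k^3 - 4*sqrt(2)*k^2 - k^2 - 24*k + 4*sqrt(2)*k + 24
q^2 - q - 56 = (q - 8)*(q + 7)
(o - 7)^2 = o^2 - 14*o + 49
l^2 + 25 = (l - 5*I)*(l + 5*I)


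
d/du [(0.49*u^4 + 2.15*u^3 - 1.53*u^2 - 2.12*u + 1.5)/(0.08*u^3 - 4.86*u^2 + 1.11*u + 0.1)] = (0.0392*u^6 - 4.7628*u^5 - 8.6949*u^4 + 5.3082*u^3 - 11.7165*u^2 + 14.274*u - 1.877)/(0.0064*u^6 - 0.7776*u^5 + 23.7972*u^4 - 10.7732*u^3 + 0.2601*u^2 + 0.222*u + 0.01)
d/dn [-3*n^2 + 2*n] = 2 - 6*n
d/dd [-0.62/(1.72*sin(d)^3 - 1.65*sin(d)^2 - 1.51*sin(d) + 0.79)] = (3.1992*sin(d)^2 - 2.046*sin(d) - 0.9362)*cos(d)/(1.72*sin(d)^3 - 1.65*sin(d)^2 - 1.51*sin(d) + 0.79)^2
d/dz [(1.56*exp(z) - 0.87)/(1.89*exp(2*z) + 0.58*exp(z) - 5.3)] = (-2.9484*exp(2*z) + 3.2886*exp(z) - 7.7634)*exp(z)/(3.5721*exp(4*z) + 2.1924*exp(3*z) - 19.6976*exp(2*z) - 6.148*exp(z) + 28.09)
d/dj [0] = 0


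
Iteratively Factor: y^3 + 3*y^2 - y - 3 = (y + 3)*(y^2 - 1) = (y - 1)*(y + 3)*(y + 1)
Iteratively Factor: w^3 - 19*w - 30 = (w + 3)*(w^2 - 3*w - 10) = (w - 5)*(w + 3)*(w + 2)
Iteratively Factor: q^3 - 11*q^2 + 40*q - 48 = (q - 3)*(q^2 - 8*q + 16) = (q - 4)*(q - 3)*(q - 4)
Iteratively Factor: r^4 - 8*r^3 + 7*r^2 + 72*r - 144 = (r - 3)*(r^3 - 5*r^2 - 8*r + 48) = (r - 4)*(r - 3)*(r^2 - r - 12) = (r - 4)*(r - 3)*(r + 3)*(r - 4)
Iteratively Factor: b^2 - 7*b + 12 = (b - 3)*(b - 4)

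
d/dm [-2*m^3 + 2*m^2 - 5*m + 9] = -6*m^2 + 4*m - 5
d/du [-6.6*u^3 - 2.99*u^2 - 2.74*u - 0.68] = -19.8*u^2 - 5.98*u - 2.74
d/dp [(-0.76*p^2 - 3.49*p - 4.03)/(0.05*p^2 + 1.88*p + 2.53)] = (-1.2543*p^2 - 3.4426*p - 1.2533)/(0.0025*p^4 + 0.188*p^3 + 3.7874*p^2 + 9.5128*p + 6.4009)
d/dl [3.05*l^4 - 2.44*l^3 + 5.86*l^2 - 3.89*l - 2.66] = 12.2*l^3 - 7.32*l^2 + 11.72*l - 3.89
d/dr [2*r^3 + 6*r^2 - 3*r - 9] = 6*r^2 + 12*r - 3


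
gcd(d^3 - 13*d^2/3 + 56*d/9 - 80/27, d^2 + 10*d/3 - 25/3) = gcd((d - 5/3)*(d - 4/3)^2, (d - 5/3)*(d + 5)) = d - 5/3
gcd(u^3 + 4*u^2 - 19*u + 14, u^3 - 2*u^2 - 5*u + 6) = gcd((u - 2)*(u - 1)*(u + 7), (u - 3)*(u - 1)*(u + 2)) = u - 1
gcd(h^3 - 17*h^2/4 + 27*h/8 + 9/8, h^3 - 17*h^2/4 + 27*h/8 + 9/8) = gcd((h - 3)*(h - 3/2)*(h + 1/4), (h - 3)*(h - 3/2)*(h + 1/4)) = h^3 - 17*h^2/4 + 27*h/8 + 9/8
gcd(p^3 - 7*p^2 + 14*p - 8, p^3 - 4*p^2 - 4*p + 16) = p^2 - 6*p + 8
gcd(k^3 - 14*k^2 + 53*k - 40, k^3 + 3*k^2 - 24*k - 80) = k - 5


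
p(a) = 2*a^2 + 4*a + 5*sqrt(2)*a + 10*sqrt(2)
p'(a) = 4*a + 4 + 5*sqrt(2)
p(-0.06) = 13.49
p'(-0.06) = 10.83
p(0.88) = 25.43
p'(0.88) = 14.59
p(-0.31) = 10.90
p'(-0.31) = 9.83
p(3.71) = 82.74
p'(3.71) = 25.91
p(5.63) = 139.87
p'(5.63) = 33.59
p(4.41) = 101.86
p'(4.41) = 28.71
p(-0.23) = 11.70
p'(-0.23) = 10.15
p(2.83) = 61.49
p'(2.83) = 22.39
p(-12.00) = 169.29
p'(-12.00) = -36.93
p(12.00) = 434.99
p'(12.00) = 59.07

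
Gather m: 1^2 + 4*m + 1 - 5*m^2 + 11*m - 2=-5*m^2 + 15*m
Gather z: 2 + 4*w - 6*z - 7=4*w - 6*z - 5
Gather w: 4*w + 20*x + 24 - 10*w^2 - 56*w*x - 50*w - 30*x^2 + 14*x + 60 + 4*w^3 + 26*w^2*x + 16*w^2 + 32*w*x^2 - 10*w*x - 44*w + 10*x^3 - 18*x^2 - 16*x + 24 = 4*w^3 + w^2*(26*x + 6) + w*(32*x^2 - 66*x - 90) + 10*x^3 - 48*x^2 + 18*x + 108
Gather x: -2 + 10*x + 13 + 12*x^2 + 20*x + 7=12*x^2 + 30*x + 18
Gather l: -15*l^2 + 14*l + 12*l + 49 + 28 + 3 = -15*l^2 + 26*l + 80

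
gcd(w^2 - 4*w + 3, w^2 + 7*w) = 1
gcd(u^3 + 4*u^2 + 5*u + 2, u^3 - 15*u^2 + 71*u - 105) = 1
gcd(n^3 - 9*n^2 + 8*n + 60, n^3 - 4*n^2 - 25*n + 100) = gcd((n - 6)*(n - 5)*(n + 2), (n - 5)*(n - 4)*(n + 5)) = n - 5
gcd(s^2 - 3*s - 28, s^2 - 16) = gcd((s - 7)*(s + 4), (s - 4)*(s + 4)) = s + 4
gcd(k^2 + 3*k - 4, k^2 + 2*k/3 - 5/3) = k - 1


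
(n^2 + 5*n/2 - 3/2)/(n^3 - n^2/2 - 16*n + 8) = (n + 3)/(n^2 - 16)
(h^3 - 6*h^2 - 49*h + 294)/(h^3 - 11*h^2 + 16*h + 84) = (h + 7)/(h + 2)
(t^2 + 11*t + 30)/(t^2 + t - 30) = (t + 5)/(t - 5)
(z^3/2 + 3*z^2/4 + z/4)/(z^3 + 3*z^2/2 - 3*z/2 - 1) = z*(z + 1)/(2*(z^2 + z - 2))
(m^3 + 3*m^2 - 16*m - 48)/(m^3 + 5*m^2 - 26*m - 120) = (m^2 - m - 12)/(m^2 + m - 30)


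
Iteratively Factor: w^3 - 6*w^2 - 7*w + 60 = (w - 5)*(w^2 - w - 12) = (w - 5)*(w - 4)*(w + 3)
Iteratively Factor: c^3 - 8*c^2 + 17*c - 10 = (c - 1)*(c^2 - 7*c + 10) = (c - 5)*(c - 1)*(c - 2)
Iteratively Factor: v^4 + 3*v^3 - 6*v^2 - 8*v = (v + 4)*(v^3 - v^2 - 2*v) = v*(v + 4)*(v^2 - v - 2) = v*(v + 1)*(v + 4)*(v - 2)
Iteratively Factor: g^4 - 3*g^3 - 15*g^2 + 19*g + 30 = (g + 3)*(g^3 - 6*g^2 + 3*g + 10) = (g - 2)*(g + 3)*(g^2 - 4*g - 5) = (g - 2)*(g + 1)*(g + 3)*(g - 5)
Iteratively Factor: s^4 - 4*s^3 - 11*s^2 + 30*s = (s - 2)*(s^3 - 2*s^2 - 15*s) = (s - 2)*(s + 3)*(s^2 - 5*s) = s*(s - 2)*(s + 3)*(s - 5)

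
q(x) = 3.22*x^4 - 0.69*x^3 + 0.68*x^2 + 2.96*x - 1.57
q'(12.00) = 21977.84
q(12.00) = 65709.47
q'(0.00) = 2.96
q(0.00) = -1.57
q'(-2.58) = -235.52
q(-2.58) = 149.84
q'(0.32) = 3.61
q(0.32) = -0.54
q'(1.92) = 89.10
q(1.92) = 45.49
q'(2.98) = 329.48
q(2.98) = 248.96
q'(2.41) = 174.50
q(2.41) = 108.48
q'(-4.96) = -1626.38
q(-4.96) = 2033.54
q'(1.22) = 24.93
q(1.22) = 8.93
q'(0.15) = 3.16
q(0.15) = -1.11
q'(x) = 12.88*x^3 - 2.07*x^2 + 1.36*x + 2.96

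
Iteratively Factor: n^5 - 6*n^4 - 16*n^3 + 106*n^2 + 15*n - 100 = (n + 4)*(n^4 - 10*n^3 + 24*n^2 + 10*n - 25) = (n + 1)*(n + 4)*(n^3 - 11*n^2 + 35*n - 25) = (n - 5)*(n + 1)*(n + 4)*(n^2 - 6*n + 5) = (n - 5)^2*(n + 1)*(n + 4)*(n - 1)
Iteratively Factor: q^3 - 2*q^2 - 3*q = (q - 3)*(q^2 + q) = q*(q - 3)*(q + 1)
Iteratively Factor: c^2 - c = (c)*(c - 1)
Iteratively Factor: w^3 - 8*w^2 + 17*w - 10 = (w - 5)*(w^2 - 3*w + 2) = (w - 5)*(w - 2)*(w - 1)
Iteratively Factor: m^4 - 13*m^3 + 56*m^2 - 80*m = (m - 4)*(m^3 - 9*m^2 + 20*m) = (m - 4)^2*(m^2 - 5*m) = m*(m - 4)^2*(m - 5)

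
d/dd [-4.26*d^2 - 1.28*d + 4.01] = -8.52*d - 1.28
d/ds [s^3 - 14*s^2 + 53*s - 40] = 3*s^2 - 28*s + 53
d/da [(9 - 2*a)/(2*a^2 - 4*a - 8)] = (-a^2 + 2*a + (a - 1)*(2*a - 9) + 4)/(-a^2 + 2*a + 4)^2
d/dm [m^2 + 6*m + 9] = 2*m + 6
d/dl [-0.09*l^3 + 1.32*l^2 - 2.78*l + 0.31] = -0.27*l^2 + 2.64*l - 2.78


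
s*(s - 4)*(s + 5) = s^3 + s^2 - 20*s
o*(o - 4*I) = o^2 - 4*I*o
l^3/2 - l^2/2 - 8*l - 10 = (l/2 + 1)*(l - 5)*(l + 2)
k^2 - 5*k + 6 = (k - 3)*(k - 2)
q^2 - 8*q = q*(q - 8)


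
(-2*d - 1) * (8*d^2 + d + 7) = -16*d^3 - 10*d^2 - 15*d - 7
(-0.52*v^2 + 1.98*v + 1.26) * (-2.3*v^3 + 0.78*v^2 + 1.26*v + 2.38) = 1.196*v^5 - 4.9596*v^4 - 2.0088*v^3 + 2.24*v^2 + 6.3*v + 2.9988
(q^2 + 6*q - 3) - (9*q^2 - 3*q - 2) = -8*q^2 + 9*q - 1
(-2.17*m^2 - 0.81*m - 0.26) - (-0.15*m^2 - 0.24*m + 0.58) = -2.02*m^2 - 0.57*m - 0.84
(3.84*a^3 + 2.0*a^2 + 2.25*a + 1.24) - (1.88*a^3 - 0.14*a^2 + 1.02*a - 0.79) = 1.96*a^3 + 2.14*a^2 + 1.23*a + 2.03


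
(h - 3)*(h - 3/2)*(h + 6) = h^3 + 3*h^2/2 - 45*h/2 + 27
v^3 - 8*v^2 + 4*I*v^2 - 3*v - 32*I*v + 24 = (v - 8)*(v + I)*(v + 3*I)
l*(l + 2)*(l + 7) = l^3 + 9*l^2 + 14*l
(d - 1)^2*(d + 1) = d^3 - d^2 - d + 1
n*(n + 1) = n^2 + n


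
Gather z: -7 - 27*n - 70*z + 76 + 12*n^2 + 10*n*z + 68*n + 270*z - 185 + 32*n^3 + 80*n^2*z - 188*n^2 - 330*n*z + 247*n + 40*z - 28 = 32*n^3 - 176*n^2 + 288*n + z*(80*n^2 - 320*n + 240) - 144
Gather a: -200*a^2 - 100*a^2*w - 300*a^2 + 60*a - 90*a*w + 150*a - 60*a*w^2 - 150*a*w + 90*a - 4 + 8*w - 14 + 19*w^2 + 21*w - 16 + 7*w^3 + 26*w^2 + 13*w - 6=a^2*(-100*w - 500) + a*(-60*w^2 - 240*w + 300) + 7*w^3 + 45*w^2 + 42*w - 40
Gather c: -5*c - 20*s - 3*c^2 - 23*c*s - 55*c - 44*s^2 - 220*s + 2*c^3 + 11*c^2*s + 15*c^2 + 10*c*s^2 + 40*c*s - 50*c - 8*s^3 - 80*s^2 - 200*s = 2*c^3 + c^2*(11*s + 12) + c*(10*s^2 + 17*s - 110) - 8*s^3 - 124*s^2 - 440*s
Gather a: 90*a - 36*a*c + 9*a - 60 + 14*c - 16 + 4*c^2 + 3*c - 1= a*(99 - 36*c) + 4*c^2 + 17*c - 77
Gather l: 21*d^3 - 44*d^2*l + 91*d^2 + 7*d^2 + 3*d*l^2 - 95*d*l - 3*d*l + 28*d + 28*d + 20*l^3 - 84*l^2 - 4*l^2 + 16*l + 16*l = 21*d^3 + 98*d^2 + 56*d + 20*l^3 + l^2*(3*d - 88) + l*(-44*d^2 - 98*d + 32)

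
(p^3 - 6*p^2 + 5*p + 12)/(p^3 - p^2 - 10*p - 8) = (p - 3)/(p + 2)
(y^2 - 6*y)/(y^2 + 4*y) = (y - 6)/(y + 4)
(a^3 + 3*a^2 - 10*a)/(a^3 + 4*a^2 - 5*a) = (a - 2)/(a - 1)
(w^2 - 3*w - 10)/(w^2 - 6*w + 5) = (w + 2)/(w - 1)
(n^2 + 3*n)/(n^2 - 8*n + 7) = n*(n + 3)/(n^2 - 8*n + 7)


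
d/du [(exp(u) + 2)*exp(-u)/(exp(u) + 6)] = (-exp(2*u) - 4*exp(u) - 12)*exp(-u)/(exp(2*u) + 12*exp(u) + 36)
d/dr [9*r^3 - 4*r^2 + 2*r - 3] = 27*r^2 - 8*r + 2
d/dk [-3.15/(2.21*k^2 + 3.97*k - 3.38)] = (13.923*k + 12.5055)/(2.21*k^2 + 3.97*k - 3.38)^2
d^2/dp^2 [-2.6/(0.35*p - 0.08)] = -0.637/(0.35*p - 0.08)^3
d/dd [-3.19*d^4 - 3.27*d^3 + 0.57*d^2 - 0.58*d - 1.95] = -12.76*d^3 - 9.81*d^2 + 1.14*d - 0.58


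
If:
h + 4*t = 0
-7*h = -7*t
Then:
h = 0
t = 0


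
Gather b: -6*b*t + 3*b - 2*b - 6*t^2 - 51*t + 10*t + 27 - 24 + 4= b*(1 - 6*t) - 6*t^2 - 41*t + 7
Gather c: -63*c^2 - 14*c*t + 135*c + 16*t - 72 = -63*c^2 + c*(135 - 14*t) + 16*t - 72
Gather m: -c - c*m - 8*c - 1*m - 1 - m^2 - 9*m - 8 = -9*c - m^2 + m*(-c - 10) - 9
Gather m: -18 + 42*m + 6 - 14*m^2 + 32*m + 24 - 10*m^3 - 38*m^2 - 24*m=-10*m^3 - 52*m^2 + 50*m + 12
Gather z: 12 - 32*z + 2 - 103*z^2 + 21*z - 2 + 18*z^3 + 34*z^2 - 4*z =18*z^3 - 69*z^2 - 15*z + 12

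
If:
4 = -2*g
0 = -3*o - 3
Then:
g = -2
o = -1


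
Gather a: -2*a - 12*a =-14*a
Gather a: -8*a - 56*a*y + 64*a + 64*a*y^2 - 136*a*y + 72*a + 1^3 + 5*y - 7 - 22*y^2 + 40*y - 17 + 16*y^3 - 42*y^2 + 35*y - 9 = a*(64*y^2 - 192*y + 128) + 16*y^3 - 64*y^2 + 80*y - 32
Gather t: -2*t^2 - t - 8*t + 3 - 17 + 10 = -2*t^2 - 9*t - 4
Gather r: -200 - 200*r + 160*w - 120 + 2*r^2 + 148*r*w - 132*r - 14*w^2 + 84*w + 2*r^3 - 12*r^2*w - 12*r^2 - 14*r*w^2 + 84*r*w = 2*r^3 + r^2*(-12*w - 10) + r*(-14*w^2 + 232*w - 332) - 14*w^2 + 244*w - 320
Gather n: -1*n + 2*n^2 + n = 2*n^2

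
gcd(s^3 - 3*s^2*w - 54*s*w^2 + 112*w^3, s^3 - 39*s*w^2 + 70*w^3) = s^2 + 5*s*w - 14*w^2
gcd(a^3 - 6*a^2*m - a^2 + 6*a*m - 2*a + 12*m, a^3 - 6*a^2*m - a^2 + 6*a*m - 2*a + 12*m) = a^3 - 6*a^2*m - a^2 + 6*a*m - 2*a + 12*m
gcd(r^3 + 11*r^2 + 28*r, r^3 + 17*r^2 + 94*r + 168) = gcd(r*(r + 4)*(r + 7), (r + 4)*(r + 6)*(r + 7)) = r^2 + 11*r + 28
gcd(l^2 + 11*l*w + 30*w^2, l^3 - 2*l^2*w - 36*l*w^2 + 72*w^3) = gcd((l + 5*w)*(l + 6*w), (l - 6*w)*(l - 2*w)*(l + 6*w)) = l + 6*w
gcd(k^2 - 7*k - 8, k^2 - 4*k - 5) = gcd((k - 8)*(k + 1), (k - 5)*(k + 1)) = k + 1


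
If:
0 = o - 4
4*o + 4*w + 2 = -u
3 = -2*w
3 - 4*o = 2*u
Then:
No Solution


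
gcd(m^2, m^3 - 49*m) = m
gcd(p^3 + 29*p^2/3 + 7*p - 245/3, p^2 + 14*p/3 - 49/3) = p^2 + 14*p/3 - 49/3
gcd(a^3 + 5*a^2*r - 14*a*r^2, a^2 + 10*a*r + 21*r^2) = a + 7*r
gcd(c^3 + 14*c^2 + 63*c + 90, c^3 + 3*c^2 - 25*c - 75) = c^2 + 8*c + 15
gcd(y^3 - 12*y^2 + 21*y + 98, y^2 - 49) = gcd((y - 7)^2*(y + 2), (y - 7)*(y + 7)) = y - 7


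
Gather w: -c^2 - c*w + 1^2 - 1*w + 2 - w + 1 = -c^2 + w*(-c - 2) + 4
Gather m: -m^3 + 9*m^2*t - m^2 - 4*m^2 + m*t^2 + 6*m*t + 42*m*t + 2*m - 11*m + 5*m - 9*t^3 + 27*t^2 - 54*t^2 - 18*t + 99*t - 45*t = -m^3 + m^2*(9*t - 5) + m*(t^2 + 48*t - 4) - 9*t^3 - 27*t^2 + 36*t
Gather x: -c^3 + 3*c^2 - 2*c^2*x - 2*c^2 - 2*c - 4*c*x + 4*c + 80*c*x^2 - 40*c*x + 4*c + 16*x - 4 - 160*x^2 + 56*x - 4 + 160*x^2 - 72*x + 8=-c^3 + c^2 + 80*c*x^2 + 6*c + x*(-2*c^2 - 44*c)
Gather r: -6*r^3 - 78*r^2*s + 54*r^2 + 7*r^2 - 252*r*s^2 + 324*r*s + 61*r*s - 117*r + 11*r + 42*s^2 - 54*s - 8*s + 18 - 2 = -6*r^3 + r^2*(61 - 78*s) + r*(-252*s^2 + 385*s - 106) + 42*s^2 - 62*s + 16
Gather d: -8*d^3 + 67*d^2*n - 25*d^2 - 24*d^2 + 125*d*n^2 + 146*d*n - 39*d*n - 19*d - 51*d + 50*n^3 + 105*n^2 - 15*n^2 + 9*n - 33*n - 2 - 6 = -8*d^3 + d^2*(67*n - 49) + d*(125*n^2 + 107*n - 70) + 50*n^3 + 90*n^2 - 24*n - 8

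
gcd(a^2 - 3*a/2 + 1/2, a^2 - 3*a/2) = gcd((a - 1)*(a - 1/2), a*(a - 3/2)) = 1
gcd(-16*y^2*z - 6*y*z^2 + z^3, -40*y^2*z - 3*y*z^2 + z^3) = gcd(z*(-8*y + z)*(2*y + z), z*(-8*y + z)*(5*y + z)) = 8*y*z - z^2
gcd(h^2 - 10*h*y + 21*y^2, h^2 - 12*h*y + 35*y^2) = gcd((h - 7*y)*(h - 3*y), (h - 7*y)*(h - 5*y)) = -h + 7*y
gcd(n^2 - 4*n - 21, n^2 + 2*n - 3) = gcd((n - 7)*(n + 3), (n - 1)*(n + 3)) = n + 3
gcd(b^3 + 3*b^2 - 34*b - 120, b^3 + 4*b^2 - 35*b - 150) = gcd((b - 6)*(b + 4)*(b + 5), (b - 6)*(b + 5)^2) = b^2 - b - 30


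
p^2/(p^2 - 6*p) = p/(p - 6)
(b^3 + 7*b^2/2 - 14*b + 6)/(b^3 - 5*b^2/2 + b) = (b + 6)/b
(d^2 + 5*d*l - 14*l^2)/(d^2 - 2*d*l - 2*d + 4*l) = (d + 7*l)/(d - 2)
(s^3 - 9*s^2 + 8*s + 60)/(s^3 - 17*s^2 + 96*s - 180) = (s + 2)/(s - 6)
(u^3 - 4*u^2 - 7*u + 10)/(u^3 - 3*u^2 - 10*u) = (u - 1)/u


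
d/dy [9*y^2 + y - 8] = 18*y + 1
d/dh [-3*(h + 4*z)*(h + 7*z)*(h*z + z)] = 3*z*(-3*h^2 - 22*h*z - 2*h - 28*z^2 - 11*z)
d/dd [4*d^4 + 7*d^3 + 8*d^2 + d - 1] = 16*d^3 + 21*d^2 + 16*d + 1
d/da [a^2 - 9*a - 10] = 2*a - 9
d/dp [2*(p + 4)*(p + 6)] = 4*p + 20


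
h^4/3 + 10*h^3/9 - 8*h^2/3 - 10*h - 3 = (h/3 + 1)*(h - 3)*(h + 1/3)*(h + 3)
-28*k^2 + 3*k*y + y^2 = (-4*k + y)*(7*k + y)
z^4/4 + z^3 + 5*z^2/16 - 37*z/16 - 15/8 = (z/2 + 1/2)*(z/2 + 1)*(z - 3/2)*(z + 5/2)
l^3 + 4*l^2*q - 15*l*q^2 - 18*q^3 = (l - 3*q)*(l + q)*(l + 6*q)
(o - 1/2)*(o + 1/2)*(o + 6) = o^3 + 6*o^2 - o/4 - 3/2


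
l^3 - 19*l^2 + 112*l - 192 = (l - 8)^2*(l - 3)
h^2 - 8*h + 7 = (h - 7)*(h - 1)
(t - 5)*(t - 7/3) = t^2 - 22*t/3 + 35/3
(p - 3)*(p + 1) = p^2 - 2*p - 3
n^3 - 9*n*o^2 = n*(n - 3*o)*(n + 3*o)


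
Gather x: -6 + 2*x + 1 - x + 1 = x - 4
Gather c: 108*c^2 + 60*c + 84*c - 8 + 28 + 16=108*c^2 + 144*c + 36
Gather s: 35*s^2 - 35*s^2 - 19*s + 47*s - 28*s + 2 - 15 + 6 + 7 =0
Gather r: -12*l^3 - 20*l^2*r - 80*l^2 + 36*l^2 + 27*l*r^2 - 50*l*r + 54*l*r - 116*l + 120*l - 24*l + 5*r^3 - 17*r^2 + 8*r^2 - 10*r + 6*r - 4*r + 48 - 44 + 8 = -12*l^3 - 44*l^2 - 20*l + 5*r^3 + r^2*(27*l - 9) + r*(-20*l^2 + 4*l - 8) + 12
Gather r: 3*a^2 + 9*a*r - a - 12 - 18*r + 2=3*a^2 - a + r*(9*a - 18) - 10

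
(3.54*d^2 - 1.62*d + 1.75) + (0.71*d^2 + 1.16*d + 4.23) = 4.25*d^2 - 0.46*d + 5.98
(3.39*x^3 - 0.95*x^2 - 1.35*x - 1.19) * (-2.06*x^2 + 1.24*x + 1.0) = -6.9834*x^5 + 6.1606*x^4 + 4.993*x^3 - 0.1726*x^2 - 2.8256*x - 1.19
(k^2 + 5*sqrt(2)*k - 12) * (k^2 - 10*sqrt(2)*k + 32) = k^4 - 5*sqrt(2)*k^3 - 80*k^2 + 280*sqrt(2)*k - 384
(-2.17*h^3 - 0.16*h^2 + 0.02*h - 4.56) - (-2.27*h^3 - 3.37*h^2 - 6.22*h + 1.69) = 0.1*h^3 + 3.21*h^2 + 6.24*h - 6.25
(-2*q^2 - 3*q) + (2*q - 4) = -2*q^2 - q - 4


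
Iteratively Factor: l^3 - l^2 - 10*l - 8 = (l + 1)*(l^2 - 2*l - 8) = (l + 1)*(l + 2)*(l - 4)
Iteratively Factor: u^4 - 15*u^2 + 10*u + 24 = (u + 4)*(u^3 - 4*u^2 + u + 6) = (u - 2)*(u + 4)*(u^2 - 2*u - 3) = (u - 2)*(u + 1)*(u + 4)*(u - 3)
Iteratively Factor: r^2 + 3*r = (r)*(r + 3)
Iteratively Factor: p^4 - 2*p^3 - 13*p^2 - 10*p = (p)*(p^3 - 2*p^2 - 13*p - 10) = p*(p + 1)*(p^2 - 3*p - 10) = p*(p + 1)*(p + 2)*(p - 5)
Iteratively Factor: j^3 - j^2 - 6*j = (j + 2)*(j^2 - 3*j) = j*(j + 2)*(j - 3)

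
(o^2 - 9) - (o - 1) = o^2 - o - 8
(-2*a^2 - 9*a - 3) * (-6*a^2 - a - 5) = 12*a^4 + 56*a^3 + 37*a^2 + 48*a + 15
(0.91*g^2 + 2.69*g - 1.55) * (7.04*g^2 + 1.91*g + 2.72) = 6.4064*g^4 + 20.6757*g^3 - 3.2989*g^2 + 4.3563*g - 4.216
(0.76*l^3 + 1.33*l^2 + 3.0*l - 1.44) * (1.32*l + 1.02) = 1.0032*l^4 + 2.5308*l^3 + 5.3166*l^2 + 1.1592*l - 1.4688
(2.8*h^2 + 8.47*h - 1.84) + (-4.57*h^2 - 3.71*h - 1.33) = -1.77*h^2 + 4.76*h - 3.17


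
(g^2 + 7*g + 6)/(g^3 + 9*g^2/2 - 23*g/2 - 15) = 2/(2*g - 5)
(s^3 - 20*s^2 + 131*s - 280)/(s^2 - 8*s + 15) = (s^2 - 15*s + 56)/(s - 3)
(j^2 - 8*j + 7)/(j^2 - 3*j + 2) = (j - 7)/(j - 2)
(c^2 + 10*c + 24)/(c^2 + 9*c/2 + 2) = 2*(c + 6)/(2*c + 1)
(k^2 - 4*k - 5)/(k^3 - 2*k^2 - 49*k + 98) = (k^2 - 4*k - 5)/(k^3 - 2*k^2 - 49*k + 98)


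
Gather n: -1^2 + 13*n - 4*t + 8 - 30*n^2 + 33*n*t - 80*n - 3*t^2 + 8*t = -30*n^2 + n*(33*t - 67) - 3*t^2 + 4*t + 7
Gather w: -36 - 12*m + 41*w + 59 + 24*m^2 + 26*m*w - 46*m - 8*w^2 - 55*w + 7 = 24*m^2 - 58*m - 8*w^2 + w*(26*m - 14) + 30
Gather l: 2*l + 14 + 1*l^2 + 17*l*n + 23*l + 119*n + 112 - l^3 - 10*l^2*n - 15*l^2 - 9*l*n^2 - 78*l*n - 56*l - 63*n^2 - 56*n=-l^3 + l^2*(-10*n - 14) + l*(-9*n^2 - 61*n - 31) - 63*n^2 + 63*n + 126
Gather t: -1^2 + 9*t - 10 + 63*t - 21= 72*t - 32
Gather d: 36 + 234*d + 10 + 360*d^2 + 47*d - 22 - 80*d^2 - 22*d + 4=280*d^2 + 259*d + 28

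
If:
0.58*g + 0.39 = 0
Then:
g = -0.67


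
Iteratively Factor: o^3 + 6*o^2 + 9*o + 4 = (o + 1)*(o^2 + 5*o + 4) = (o + 1)*(o + 4)*(o + 1)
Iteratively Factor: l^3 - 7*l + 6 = (l + 3)*(l^2 - 3*l + 2) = (l - 2)*(l + 3)*(l - 1)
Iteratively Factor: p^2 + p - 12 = (p - 3)*(p + 4)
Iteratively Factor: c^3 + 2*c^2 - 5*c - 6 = (c + 3)*(c^2 - c - 2) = (c + 1)*(c + 3)*(c - 2)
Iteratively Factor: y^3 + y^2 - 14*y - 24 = (y - 4)*(y^2 + 5*y + 6) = (y - 4)*(y + 2)*(y + 3)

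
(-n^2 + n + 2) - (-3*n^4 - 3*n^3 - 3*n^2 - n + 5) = 3*n^4 + 3*n^3 + 2*n^2 + 2*n - 3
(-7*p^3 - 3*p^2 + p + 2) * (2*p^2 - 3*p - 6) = -14*p^5 + 15*p^4 + 53*p^3 + 19*p^2 - 12*p - 12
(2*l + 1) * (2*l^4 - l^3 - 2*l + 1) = 4*l^5 - l^3 - 4*l^2 + 1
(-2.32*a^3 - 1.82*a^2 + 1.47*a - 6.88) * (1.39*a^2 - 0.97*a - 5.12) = -3.2248*a^5 - 0.2794*a^4 + 15.6871*a^3 - 1.6707*a^2 - 0.8528*a + 35.2256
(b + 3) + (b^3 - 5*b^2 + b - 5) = b^3 - 5*b^2 + 2*b - 2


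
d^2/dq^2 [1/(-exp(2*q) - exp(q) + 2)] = (-2*(2*exp(q) + 1)^2*exp(q) + (4*exp(q) + 1)*(exp(2*q) + exp(q) - 2))*exp(q)/(exp(2*q) + exp(q) - 2)^3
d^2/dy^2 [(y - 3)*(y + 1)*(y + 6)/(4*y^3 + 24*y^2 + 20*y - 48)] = (-y^6 - 30*y^5 - 183*y^4 - 508*y^3 - 1305*y^2 - 2538*y - 1035)/(y^9 + 18*y^8 + 123*y^7 + 360*y^6 + 183*y^5 - 1206*y^4 - 1603*y^3 + 1692*y^2 + 2160*y - 1728)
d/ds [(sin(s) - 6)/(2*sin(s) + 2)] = 7*cos(s)/(2*(sin(s) + 1)^2)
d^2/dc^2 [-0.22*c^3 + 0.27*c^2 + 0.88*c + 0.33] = 0.54 - 1.32*c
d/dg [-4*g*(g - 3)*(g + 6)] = -12*g^2 - 24*g + 72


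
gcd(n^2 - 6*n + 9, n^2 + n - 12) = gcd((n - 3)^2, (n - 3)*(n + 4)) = n - 3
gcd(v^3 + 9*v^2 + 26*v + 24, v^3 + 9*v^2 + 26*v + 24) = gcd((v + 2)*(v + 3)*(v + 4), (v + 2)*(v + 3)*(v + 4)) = v^3 + 9*v^2 + 26*v + 24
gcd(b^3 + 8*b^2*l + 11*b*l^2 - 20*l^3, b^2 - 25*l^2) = b + 5*l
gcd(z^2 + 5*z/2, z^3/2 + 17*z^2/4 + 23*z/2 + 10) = z + 5/2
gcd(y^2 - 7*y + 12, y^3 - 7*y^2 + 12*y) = y^2 - 7*y + 12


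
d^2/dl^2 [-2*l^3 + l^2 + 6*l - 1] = 2 - 12*l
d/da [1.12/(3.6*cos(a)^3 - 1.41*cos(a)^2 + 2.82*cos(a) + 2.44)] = (12.096*cos(a)^2 - 3.1584*cos(a) + 3.1584)*sin(a)/(3.6*cos(a)^3 - 1.41*cos(a)^2 + 2.82*cos(a) + 2.44)^2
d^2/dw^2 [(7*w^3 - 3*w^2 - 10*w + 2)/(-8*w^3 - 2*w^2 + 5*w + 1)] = 2*(304*w^6 + 1080*w^5 - 264*w^4 + 193*w^3 + 609*w^2 + 51*w - 101)/(512*w^9 + 384*w^8 - 864*w^7 - 664*w^6 + 444*w^5 + 378*w^4 - 41*w^3 - 69*w^2 - 15*w - 1)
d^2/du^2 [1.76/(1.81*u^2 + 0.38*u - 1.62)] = (-11.531872*u^2 - 2.421056*u + 1.76*(3.62*u + 0.38)*(7.24*u + 0.76) + 10.321344)/(1.81*u^2 + 0.38*u - 1.62)^3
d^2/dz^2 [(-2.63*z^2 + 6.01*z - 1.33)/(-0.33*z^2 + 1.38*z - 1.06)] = (1.086426*z^3 - 4.65082199999999*z^2 + 8.979696*z - 7.537484)/(0.035937*z^6 - 0.450846*z^5 + 2.231658*z^4 - 5.524416*z^3 + 7.168356*z^2 - 4.651704*z + 1.191016)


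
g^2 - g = g*(g - 1)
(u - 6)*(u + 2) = u^2 - 4*u - 12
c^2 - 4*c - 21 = (c - 7)*(c + 3)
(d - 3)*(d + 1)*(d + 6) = d^3 + 4*d^2 - 15*d - 18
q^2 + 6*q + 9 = (q + 3)^2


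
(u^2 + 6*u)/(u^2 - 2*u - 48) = u/(u - 8)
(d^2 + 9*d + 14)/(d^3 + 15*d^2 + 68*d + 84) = 1/(d + 6)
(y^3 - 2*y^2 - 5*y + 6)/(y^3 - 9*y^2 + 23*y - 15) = (y + 2)/(y - 5)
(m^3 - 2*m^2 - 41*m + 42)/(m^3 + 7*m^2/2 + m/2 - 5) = 2*(m^2 - m - 42)/(2*m^2 + 9*m + 10)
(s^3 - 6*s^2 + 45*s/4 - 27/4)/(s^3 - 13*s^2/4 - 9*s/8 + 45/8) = 2*(2*s - 3)/(4*s + 5)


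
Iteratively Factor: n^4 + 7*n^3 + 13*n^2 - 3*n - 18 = (n - 1)*(n^3 + 8*n^2 + 21*n + 18) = (n - 1)*(n + 3)*(n^2 + 5*n + 6) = (n - 1)*(n + 2)*(n + 3)*(n + 3)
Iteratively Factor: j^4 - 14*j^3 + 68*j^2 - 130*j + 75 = (j - 5)*(j^3 - 9*j^2 + 23*j - 15) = (j - 5)*(j - 3)*(j^2 - 6*j + 5) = (j - 5)^2*(j - 3)*(j - 1)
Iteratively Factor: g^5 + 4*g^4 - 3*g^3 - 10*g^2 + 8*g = (g + 2)*(g^4 + 2*g^3 - 7*g^2 + 4*g) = (g - 1)*(g + 2)*(g^3 + 3*g^2 - 4*g) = (g - 1)^2*(g + 2)*(g^2 + 4*g) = (g - 1)^2*(g + 2)*(g + 4)*(g)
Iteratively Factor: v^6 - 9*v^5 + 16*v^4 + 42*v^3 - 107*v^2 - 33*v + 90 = (v + 1)*(v^5 - 10*v^4 + 26*v^3 + 16*v^2 - 123*v + 90) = (v - 1)*(v + 1)*(v^4 - 9*v^3 + 17*v^2 + 33*v - 90) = (v - 3)*(v - 1)*(v + 1)*(v^3 - 6*v^2 - v + 30) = (v - 3)*(v - 1)*(v + 1)*(v + 2)*(v^2 - 8*v + 15) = (v - 3)^2*(v - 1)*(v + 1)*(v + 2)*(v - 5)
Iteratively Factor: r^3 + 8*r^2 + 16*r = (r + 4)*(r^2 + 4*r) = r*(r + 4)*(r + 4)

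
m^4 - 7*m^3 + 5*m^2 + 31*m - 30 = (m - 5)*(m - 3)*(m - 1)*(m + 2)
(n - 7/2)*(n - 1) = n^2 - 9*n/2 + 7/2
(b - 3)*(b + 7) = b^2 + 4*b - 21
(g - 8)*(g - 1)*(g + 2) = g^3 - 7*g^2 - 10*g + 16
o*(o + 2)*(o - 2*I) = o^3 + 2*o^2 - 2*I*o^2 - 4*I*o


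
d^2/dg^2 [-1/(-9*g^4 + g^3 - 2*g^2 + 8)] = 2*(g^2*(36*g^2 - 3*g + 4)^2 + (-54*g^2 + 3*g - 2)*(9*g^4 - g^3 + 2*g^2 - 8))/(9*g^4 - g^3 + 2*g^2 - 8)^3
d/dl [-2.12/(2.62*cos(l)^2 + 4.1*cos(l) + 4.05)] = -(11.1088*cos(l) + 8.692)*sin(l)/(2.62*cos(l)^2 + 4.1*cos(l) + 4.05)^2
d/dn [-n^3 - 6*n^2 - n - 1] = -3*n^2 - 12*n - 1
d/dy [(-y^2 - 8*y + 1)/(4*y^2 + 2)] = (8*y^2 - 3*y - 4)/(4*y^4 + 4*y^2 + 1)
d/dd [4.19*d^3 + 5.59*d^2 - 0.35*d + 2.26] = 12.57*d^2 + 11.18*d - 0.35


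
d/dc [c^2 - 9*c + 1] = 2*c - 9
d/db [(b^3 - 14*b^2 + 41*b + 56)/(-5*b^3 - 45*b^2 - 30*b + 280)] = (-23*b^4 + 70*b^3 + 789*b^2 - 560*b + 2632)/(5*(b^6 + 18*b^5 + 93*b^4 - 4*b^3 - 972*b^2 - 672*b + 3136))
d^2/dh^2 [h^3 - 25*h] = 6*h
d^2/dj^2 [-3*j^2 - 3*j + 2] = -6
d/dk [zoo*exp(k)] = zoo*exp(k)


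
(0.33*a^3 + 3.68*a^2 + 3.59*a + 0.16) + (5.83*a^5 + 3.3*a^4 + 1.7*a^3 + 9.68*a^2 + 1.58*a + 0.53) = 5.83*a^5 + 3.3*a^4 + 2.03*a^3 + 13.36*a^2 + 5.17*a + 0.69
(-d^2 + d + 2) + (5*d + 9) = -d^2 + 6*d + 11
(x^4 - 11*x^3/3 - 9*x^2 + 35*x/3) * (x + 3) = x^5 - 2*x^4/3 - 20*x^3 - 46*x^2/3 + 35*x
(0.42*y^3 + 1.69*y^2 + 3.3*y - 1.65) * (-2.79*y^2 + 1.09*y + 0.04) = -1.1718*y^5 - 4.2573*y^4 - 7.3481*y^3 + 8.2681*y^2 - 1.6665*y - 0.066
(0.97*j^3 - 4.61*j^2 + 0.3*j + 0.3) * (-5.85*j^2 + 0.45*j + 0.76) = -5.6745*j^5 + 27.405*j^4 - 3.0923*j^3 - 5.1236*j^2 + 0.363*j + 0.228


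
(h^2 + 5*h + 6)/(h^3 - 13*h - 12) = (h + 2)/(h^2 - 3*h - 4)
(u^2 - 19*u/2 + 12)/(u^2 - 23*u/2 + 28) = (2*u - 3)/(2*u - 7)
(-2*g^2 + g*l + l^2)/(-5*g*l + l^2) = (2*g^2 - g*l - l^2)/(l*(5*g - l))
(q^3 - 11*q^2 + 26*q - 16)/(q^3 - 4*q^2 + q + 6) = (q^2 - 9*q + 8)/(q^2 - 2*q - 3)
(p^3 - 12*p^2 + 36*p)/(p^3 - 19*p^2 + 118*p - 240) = p*(p - 6)/(p^2 - 13*p + 40)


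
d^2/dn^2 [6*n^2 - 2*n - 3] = 12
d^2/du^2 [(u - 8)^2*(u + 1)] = 6*u - 30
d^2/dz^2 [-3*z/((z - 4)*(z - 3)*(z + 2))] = 18*(-z^5 + 5*z^4 - 9*z^3 + 48*z^2 - 120*z - 16)/(z^9 - 15*z^8 + 69*z^7 + 7*z^6 - 858*z^5 + 1452*z^4 + 3160*z^3 - 8352*z^2 - 3456*z + 13824)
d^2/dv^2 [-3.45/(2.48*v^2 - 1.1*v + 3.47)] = (42.43776*v^2 - 18.8232*v - 3.45*(4.96*v - 1.1)*(9.92*v - 2.2) + 59.37864)/(2.48*v^2 - 1.1*v + 3.47)^3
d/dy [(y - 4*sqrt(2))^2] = 2*y - 8*sqrt(2)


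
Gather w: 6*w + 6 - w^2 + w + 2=-w^2 + 7*w + 8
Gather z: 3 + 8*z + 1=8*z + 4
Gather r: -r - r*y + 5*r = r*(4 - y)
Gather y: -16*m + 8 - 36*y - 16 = -16*m - 36*y - 8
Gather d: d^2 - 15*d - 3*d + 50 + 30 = d^2 - 18*d + 80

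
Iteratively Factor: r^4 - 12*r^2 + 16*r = (r)*(r^3 - 12*r + 16) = r*(r - 2)*(r^2 + 2*r - 8) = r*(r - 2)*(r + 4)*(r - 2)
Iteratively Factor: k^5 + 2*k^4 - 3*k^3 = (k)*(k^4 + 2*k^3 - 3*k^2) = k*(k + 3)*(k^3 - k^2) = k^2*(k + 3)*(k^2 - k) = k^2*(k - 1)*(k + 3)*(k)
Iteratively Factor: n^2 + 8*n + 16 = (n + 4)*(n + 4)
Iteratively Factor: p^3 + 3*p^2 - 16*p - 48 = (p - 4)*(p^2 + 7*p + 12) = (p - 4)*(p + 3)*(p + 4)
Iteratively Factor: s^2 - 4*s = (s)*(s - 4)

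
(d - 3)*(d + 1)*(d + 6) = d^3 + 4*d^2 - 15*d - 18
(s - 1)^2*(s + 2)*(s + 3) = s^4 + 3*s^3 - 3*s^2 - 7*s + 6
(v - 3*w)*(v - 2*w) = v^2 - 5*v*w + 6*w^2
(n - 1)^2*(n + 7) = n^3 + 5*n^2 - 13*n + 7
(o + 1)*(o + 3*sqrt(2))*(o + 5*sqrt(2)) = o^3 + o^2 + 8*sqrt(2)*o^2 + 8*sqrt(2)*o + 30*o + 30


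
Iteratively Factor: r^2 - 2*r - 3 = (r - 3)*(r + 1)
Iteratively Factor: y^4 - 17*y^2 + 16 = (y + 4)*(y^3 - 4*y^2 - y + 4) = (y - 4)*(y + 4)*(y^2 - 1) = (y - 4)*(y - 1)*(y + 4)*(y + 1)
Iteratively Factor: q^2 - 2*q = (q - 2)*(q)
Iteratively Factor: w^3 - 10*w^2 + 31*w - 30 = (w - 2)*(w^2 - 8*w + 15) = (w - 3)*(w - 2)*(w - 5)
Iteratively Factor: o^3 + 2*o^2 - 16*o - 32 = (o - 4)*(o^2 + 6*o + 8) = (o - 4)*(o + 4)*(o + 2)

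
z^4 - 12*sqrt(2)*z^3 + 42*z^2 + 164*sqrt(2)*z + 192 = (z - 8*sqrt(2))*(z - 6*sqrt(2))*(z + sqrt(2))^2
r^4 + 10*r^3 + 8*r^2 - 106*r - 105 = (r - 3)*(r + 1)*(r + 5)*(r + 7)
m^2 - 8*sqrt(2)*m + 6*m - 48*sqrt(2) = (m + 6)*(m - 8*sqrt(2))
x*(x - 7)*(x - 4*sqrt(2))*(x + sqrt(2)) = x^4 - 7*x^3 - 3*sqrt(2)*x^3 - 8*x^2 + 21*sqrt(2)*x^2 + 56*x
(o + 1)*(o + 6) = o^2 + 7*o + 6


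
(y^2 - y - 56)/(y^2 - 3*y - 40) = (y + 7)/(y + 5)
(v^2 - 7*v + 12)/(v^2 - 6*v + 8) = (v - 3)/(v - 2)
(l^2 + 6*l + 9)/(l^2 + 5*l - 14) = (l^2 + 6*l + 9)/(l^2 + 5*l - 14)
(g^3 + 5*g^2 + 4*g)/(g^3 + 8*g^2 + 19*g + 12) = g/(g + 3)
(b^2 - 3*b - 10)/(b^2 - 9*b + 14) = (b^2 - 3*b - 10)/(b^2 - 9*b + 14)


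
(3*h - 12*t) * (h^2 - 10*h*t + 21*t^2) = 3*h^3 - 42*h^2*t + 183*h*t^2 - 252*t^3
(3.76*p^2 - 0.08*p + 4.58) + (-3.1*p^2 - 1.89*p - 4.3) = 0.66*p^2 - 1.97*p + 0.28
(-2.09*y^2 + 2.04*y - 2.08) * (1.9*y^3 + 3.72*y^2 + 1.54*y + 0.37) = -3.971*y^5 - 3.8988*y^4 + 0.418200000000001*y^3 - 5.3693*y^2 - 2.4484*y - 0.7696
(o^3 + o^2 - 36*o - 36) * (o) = o^4 + o^3 - 36*o^2 - 36*o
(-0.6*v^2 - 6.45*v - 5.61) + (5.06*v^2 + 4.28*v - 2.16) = 4.46*v^2 - 2.17*v - 7.77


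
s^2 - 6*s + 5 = (s - 5)*(s - 1)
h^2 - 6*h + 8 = (h - 4)*(h - 2)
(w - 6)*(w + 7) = w^2 + w - 42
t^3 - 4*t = t*(t - 2)*(t + 2)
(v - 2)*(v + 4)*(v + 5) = v^3 + 7*v^2 + 2*v - 40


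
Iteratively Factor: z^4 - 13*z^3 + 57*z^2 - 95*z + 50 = (z - 5)*(z^3 - 8*z^2 + 17*z - 10) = (z - 5)*(z - 2)*(z^2 - 6*z + 5) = (z - 5)*(z - 2)*(z - 1)*(z - 5)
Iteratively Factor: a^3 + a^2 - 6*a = (a + 3)*(a^2 - 2*a) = a*(a + 3)*(a - 2)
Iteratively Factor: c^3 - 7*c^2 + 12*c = (c)*(c^2 - 7*c + 12) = c*(c - 4)*(c - 3)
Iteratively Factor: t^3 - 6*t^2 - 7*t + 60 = (t - 5)*(t^2 - t - 12) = (t - 5)*(t - 4)*(t + 3)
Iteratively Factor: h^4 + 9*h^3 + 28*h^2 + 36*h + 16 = (h + 1)*(h^3 + 8*h^2 + 20*h + 16) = (h + 1)*(h + 2)*(h^2 + 6*h + 8) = (h + 1)*(h + 2)^2*(h + 4)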